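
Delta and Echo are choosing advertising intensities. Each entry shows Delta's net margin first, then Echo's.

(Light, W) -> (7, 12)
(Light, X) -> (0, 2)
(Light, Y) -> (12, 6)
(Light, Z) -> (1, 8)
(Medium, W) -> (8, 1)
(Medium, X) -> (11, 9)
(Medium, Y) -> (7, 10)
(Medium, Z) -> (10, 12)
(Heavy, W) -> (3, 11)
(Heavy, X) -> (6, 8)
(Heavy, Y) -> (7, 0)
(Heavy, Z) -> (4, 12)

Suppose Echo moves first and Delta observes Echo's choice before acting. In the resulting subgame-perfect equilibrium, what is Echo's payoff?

Work backward from Delta's decision.
- W → Delta plays Medium (best of 7, 8, 3); Echo gets 1.
- X → Delta plays Medium (best of 0, 11, 6); Echo gets 9.
- Y → Delta plays Light (best of 12, 7, 7); Echo gets 6.
- Z → Delta plays Medium (best of 1, 10, 4); Echo gets 12.
Among 1, 9, 6, 12, the best is 12 at Z. Subgame-perfect outcome: (Medium, Z) with payoffs (10, 12).

12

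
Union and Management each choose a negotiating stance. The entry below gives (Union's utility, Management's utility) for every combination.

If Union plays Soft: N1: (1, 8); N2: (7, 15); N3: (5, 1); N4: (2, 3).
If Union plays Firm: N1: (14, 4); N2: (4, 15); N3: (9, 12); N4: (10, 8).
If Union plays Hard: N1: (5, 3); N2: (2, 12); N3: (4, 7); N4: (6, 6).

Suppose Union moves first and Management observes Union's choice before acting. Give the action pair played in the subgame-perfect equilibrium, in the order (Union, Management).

Backward induction with Union moving first.
- Soft: Management compares 8, 15, 1, 3 and picks N2; Union would get 7.
- Firm: Management compares 4, 15, 12, 8 and picks N2; Union would get 4.
- Hard: Management compares 3, 12, 7, 6 and picks N2; Union would get 2.
Maximizing over 7, 4, 2, Union chooses Soft. Subgame-perfect outcome: (Soft, N2) with payoffs (7, 15).

(Soft, N2)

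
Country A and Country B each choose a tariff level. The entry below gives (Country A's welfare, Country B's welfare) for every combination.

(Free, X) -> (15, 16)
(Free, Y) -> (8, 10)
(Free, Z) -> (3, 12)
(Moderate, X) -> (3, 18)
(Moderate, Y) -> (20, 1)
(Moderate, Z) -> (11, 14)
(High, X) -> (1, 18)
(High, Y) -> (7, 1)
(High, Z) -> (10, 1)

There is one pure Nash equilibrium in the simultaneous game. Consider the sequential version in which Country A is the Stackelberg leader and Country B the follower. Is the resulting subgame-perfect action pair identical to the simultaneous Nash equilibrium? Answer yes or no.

yes

Solve by backward induction (Country A leads).
- Free: BR = X, leader payoff 15.
- Moderate: BR = X, leader payoff 3.
- High: BR = X, leader payoff 1.
Among 15, 3, 1, the best is 15 at Free. Subgame-perfect outcome: (Free, X) with payoffs (15, 16).
For the simultaneous game, intersect best replies.
Country A's best replies: X→Free; Y→Moderate; Z→Moderate.
Country B's best replies: Free→X; Moderate→X; High→X.
Only (Free, X) has each player best-responding; Nash payoffs (15, 16).
Sequential outcome (Free, X) coincides with the Nash profile (Free, X).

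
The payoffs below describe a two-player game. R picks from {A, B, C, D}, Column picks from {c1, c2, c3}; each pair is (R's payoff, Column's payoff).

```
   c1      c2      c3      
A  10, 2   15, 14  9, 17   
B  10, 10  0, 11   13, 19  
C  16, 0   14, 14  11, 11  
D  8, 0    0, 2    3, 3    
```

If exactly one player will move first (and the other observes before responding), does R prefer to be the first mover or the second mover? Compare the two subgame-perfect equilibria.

If R leads: Column's best replies are A→c3, B→c3, C→c2, D→c3; R's induced payoffs 9, 13, 14, 3; outcome (C, c2), payoffs (14, 14).
If Column leads: R's best replies are c1→C, c2→A, c3→B; Column's induced payoffs 0, 14, 19; outcome (B, c3), payoffs (13, 19).
R gets 14 moving first and 13 moving second, so R prefers to move first.

first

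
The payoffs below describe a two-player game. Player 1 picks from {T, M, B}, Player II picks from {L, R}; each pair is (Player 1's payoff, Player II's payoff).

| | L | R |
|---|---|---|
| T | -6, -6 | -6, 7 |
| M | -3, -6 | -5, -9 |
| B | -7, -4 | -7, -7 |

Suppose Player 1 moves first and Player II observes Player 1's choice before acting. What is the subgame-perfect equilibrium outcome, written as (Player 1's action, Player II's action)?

(M, L)

Player II best-responds to each possible Player 1 move:
- T: BR = R, leader payoff -6.
- M: BR = L, leader payoff -3.
- B: BR = L, leader payoff -7.
Player 1's induced payoffs are -6, -3, -7, so Player 1 commits to M. Subgame-perfect outcome: (M, L) with payoffs (-3, -6).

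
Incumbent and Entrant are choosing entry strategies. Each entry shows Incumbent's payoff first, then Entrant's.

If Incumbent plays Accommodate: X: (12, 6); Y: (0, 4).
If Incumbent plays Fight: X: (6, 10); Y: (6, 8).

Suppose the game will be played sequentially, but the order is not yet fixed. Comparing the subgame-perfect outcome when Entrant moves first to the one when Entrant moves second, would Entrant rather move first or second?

first

If Incumbent leads: Entrant's best replies are Accommodate→X, Fight→X; Incumbent's induced payoffs 12, 6; outcome (Accommodate, X), payoffs (12, 6).
If Entrant leads: Incumbent's best replies are X→Accommodate, Y→Fight; Entrant's induced payoffs 6, 8; outcome (Fight, Y), payoffs (6, 8).
Entrant gets 8 moving first and 6 moving second, so Entrant prefers to move first.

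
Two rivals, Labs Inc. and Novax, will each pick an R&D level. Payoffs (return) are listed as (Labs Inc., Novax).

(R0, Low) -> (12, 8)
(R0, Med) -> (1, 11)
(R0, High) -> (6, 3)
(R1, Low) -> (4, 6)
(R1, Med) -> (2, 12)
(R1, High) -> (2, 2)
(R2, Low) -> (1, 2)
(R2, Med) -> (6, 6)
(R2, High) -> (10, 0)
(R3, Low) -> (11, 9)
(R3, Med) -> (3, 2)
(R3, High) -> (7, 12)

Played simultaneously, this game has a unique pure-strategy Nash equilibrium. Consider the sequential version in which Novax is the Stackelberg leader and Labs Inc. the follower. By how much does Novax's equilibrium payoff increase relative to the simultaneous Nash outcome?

2

Labs Inc. best-responds to each possible Novax move:
- Low → Labs Inc. plays R0 (best of 12, 4, 1, 11); Novax gets 8.
- Med → Labs Inc. plays R2 (best of 1, 2, 6, 3); Novax gets 6.
- High → Labs Inc. plays R2 (best of 6, 2, 10, 7); Novax gets 0.
Maximizing over 8, 6, 0, Novax chooses Low. Subgame-perfect outcome: (R0, Low) with payoffs (12, 8).
Under simultaneous play:
Labs Inc.'s best replies: Low→R0; Med→R2; High→R2.
Novax's best replies: R0→Med; R1→Med; R2→Med; R3→High.
Only (R2, Med) has each player best-responding; Nash payoffs (6, 6).
Novax's commitment gain: 8 − 6 = 2.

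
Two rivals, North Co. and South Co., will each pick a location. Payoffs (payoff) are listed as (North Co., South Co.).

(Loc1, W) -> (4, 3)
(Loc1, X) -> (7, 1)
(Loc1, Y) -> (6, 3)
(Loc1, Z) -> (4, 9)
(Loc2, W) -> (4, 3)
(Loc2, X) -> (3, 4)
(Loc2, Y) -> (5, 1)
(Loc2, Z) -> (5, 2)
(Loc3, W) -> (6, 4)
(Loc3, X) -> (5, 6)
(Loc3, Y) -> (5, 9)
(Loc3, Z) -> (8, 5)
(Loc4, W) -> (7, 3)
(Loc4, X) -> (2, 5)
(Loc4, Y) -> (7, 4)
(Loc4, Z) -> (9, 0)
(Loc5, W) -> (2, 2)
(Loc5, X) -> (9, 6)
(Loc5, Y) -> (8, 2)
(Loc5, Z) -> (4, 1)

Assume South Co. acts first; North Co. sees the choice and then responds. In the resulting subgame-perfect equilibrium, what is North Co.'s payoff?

9

Backward induction with South Co. moving first.
- W: BR = Loc4, leader payoff 3.
- X: BR = Loc5, leader payoff 6.
- Y: BR = Loc5, leader payoff 2.
- Z: BR = Loc4, leader payoff 0.
Among 3, 6, 2, 0, the best is 6 at X. Subgame-perfect outcome: (Loc5, X) with payoffs (9, 6).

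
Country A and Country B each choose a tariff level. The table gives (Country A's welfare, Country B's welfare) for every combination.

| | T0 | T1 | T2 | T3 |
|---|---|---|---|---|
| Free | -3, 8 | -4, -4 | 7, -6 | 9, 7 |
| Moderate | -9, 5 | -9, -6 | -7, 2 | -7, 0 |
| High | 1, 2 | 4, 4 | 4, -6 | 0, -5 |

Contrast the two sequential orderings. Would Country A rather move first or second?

If Country A leads: Country B's best replies are Free→T0, Moderate→T0, High→T1; Country A's induced payoffs -3, -9, 4; outcome (High, T1), payoffs (4, 4).
If Country B leads: Country A's best replies are T0→High, T1→High, T2→Free, T3→Free; Country B's induced payoffs 2, 4, -6, 7; outcome (Free, T3), payoffs (9, 7).
Country A gets 4 moving first and 9 moving second, so Country A prefers to move second.

second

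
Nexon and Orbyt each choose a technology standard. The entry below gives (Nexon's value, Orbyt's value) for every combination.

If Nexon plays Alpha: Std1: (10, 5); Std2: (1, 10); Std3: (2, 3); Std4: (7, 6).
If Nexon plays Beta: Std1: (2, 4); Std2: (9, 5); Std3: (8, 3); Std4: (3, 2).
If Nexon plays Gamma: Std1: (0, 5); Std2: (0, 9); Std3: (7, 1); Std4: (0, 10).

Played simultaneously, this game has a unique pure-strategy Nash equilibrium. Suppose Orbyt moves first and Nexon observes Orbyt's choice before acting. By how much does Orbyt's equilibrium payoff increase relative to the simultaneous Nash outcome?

1

Work backward from Nexon's decision.
- Std1 → Nexon plays Alpha (best of 10, 2, 0); Orbyt gets 5.
- Std2 → Nexon plays Beta (best of 1, 9, 0); Orbyt gets 5.
- Std3 → Nexon plays Beta (best of 2, 8, 7); Orbyt gets 3.
- Std4 → Nexon plays Alpha (best of 7, 3, 0); Orbyt gets 6.
Orbyt's induced payoffs are 5, 5, 3, 6, so Orbyt commits to Std4. Subgame-perfect outcome: (Alpha, Std4) with payoffs (7, 6).
Now find the simultaneous Nash equilibrium.
Nexon's best replies: Std1→Alpha; Std2→Beta; Std3→Beta; Std4→Alpha.
Orbyt's best replies: Alpha→Std2; Beta→Std2; Gamma→Std4.
The unique mutual best reply is (Beta, Std2), giving (9, 5).
Orbyt's commitment gain: 6 − 5 = 1.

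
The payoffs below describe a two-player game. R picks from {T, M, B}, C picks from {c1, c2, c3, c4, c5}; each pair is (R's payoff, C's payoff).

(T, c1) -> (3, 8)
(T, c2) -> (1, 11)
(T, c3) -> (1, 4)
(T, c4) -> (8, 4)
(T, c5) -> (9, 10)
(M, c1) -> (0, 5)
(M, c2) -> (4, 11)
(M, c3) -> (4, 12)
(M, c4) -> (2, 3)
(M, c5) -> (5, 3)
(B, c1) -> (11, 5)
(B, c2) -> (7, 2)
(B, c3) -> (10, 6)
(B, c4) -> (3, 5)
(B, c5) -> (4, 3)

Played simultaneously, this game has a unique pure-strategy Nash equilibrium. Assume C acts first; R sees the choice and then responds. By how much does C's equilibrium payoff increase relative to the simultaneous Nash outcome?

4

R best-responds to each possible C move:
- c1 → R plays B (best of 3, 0, 11); C gets 5.
- c2 → R plays B (best of 1, 4, 7); C gets 2.
- c3 → R plays B (best of 1, 4, 10); C gets 6.
- c4 → R plays T (best of 8, 2, 3); C gets 4.
- c5 → R plays T (best of 9, 5, 4); C gets 10.
Among 5, 2, 6, 4, 10, the best is 10 at c5. Subgame-perfect outcome: (T, c5) with payoffs (9, 10).
Under simultaneous play:
R's best replies: c1→B; c2→B; c3→B; c4→T; c5→T.
C's best replies: T→c2; M→c3; B→c3.
Only (B, c3) has each player best-responding; Nash payoffs (10, 6).
C's commitment gain: 10 − 6 = 4.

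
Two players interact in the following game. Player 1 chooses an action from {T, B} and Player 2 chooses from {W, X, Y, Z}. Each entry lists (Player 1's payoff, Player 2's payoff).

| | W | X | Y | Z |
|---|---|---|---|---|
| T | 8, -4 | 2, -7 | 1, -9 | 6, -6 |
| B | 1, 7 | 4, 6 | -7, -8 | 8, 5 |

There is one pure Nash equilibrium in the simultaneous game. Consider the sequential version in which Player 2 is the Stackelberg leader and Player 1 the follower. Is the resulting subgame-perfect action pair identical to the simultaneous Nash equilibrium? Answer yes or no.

Player 1 best-responds to each possible Player 2 move:
- W: BR = T, leader payoff -4.
- X: BR = B, leader payoff 6.
- Y: BR = T, leader payoff -9.
- Z: BR = B, leader payoff 5.
Among -4, 6, -9, 5, the best is 6 at X. Subgame-perfect outcome: (B, X) with payoffs (4, 6).
For the simultaneous game, intersect best replies.
Player 1's best replies: W→T; X→B; Y→T; Z→B.
Player 2's best replies: T→W; B→W.
Only (T, W) has each player best-responding; Nash payoffs (8, -4).
Sequential outcome (B, X) differs from the Nash profile (T, W).

no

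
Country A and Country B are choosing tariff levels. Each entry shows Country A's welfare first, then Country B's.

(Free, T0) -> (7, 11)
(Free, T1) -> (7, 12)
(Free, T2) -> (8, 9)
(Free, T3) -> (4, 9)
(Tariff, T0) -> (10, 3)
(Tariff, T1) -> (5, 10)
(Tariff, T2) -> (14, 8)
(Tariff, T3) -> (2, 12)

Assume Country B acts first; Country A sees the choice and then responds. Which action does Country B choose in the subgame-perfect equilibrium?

Work backward from Country A's decision.
- T0: Country A compares 7, 10 and picks Tariff; Country B would get 3.
- T1: Country A compares 7, 5 and picks Free; Country B would get 12.
- T2: Country A compares 8, 14 and picks Tariff; Country B would get 8.
- T3: Country A compares 4, 2 and picks Free; Country B would get 9.
Among 3, 12, 8, 9, the best is 12 at T1. Subgame-perfect outcome: (Free, T1) with payoffs (7, 12).

T1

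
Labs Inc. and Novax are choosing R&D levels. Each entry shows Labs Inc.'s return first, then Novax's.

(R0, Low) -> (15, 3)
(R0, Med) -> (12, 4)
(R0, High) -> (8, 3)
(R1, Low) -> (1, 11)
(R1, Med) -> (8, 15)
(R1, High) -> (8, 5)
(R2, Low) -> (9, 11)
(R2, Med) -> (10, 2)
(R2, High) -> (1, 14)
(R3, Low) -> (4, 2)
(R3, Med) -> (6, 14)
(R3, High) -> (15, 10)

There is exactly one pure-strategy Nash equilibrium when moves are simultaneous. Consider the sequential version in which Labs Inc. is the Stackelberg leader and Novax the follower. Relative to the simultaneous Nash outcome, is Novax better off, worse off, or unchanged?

Novax best-responds to each possible Labs Inc. move:
- R0: Novax compares 3, 4, 3 and picks Med; Labs Inc. would get 12.
- R1: Novax compares 11, 15, 5 and picks Med; Labs Inc. would get 8.
- R2: Novax compares 11, 2, 14 and picks High; Labs Inc. would get 1.
- R3: Novax compares 2, 14, 10 and picks Med; Labs Inc. would get 6.
Labs Inc.'s induced payoffs are 12, 8, 1, 6, so Labs Inc. commits to R0. Subgame-perfect outcome: (R0, Med) with payoffs (12, 4).
Now find the simultaneous Nash equilibrium.
Labs Inc.'s best replies: Low→R0; Med→R0; High→R3.
Novax's best replies: R0→Med; R1→Med; R2→High; R3→Med.
The unique mutual best reply is (R0, Med), giving (12, 4).
Novax earns 4 sequentially versus 4 at the Nash outcome: unchanged.

unchanged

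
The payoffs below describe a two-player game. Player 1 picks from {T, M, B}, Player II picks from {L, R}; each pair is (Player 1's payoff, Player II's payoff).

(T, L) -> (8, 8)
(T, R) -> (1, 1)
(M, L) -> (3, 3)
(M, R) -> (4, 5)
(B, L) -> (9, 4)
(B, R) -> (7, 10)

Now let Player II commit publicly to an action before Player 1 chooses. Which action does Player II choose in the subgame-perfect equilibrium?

R

Work backward from Player 1's decision.
- L: BR = B, leader payoff 4.
- R: BR = B, leader payoff 10.
Maximizing over 4, 10, Player II chooses R. Subgame-perfect outcome: (B, R) with payoffs (7, 10).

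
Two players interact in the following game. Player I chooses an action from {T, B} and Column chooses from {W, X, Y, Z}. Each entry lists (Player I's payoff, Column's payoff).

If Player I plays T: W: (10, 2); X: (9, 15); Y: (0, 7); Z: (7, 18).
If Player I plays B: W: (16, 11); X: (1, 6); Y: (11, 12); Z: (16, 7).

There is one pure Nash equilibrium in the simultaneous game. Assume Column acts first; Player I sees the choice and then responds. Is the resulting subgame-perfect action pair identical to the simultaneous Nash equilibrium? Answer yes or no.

no

Solve by backward induction (Column leads).
- W: BR = B, leader payoff 11.
- X: BR = T, leader payoff 15.
- Y: BR = B, leader payoff 12.
- Z: BR = B, leader payoff 7.
Column's induced payoffs are 11, 15, 12, 7, so Column commits to X. Subgame-perfect outcome: (T, X) with payoffs (9, 15).
Under simultaneous play:
Player I's best replies: W→B; X→T; Y→B; Z→B.
Column's best replies: T→Z; B→Y.
Only (B, Y) has each player best-responding; Nash payoffs (11, 12).
Sequential outcome (T, X) differs from the Nash profile (B, Y).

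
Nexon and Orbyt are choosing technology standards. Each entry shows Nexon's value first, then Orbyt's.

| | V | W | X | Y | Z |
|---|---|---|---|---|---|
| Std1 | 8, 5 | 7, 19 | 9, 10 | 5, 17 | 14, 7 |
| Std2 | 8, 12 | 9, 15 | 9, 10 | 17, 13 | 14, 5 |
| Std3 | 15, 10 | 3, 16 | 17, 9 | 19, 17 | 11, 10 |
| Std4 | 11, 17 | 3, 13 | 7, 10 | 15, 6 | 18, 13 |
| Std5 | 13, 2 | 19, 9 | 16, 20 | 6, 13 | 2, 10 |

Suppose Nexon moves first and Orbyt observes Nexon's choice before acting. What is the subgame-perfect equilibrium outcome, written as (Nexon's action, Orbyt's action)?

Backward induction with Nexon moving first.
- Std1 → Orbyt plays W (best of 5, 19, 10, 17, 7); Nexon gets 7.
- Std2 → Orbyt plays W (best of 12, 15, 10, 13, 5); Nexon gets 9.
- Std3 → Orbyt plays Y (best of 10, 16, 9, 17, 10); Nexon gets 19.
- Std4 → Orbyt plays V (best of 17, 13, 10, 6, 13); Nexon gets 11.
- Std5 → Orbyt plays X (best of 2, 9, 20, 13, 10); Nexon gets 16.
Nexon's induced payoffs are 7, 9, 19, 11, 16, so Nexon commits to Std3. Subgame-perfect outcome: (Std3, Y) with payoffs (19, 17).

(Std3, Y)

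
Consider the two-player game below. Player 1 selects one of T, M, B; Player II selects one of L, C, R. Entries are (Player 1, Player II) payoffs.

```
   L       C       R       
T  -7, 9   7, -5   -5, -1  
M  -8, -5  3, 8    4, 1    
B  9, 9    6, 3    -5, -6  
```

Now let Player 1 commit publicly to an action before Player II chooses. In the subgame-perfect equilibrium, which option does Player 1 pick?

Solve by backward induction (Player 1 leads).
- T → Player II plays L (best of 9, -5, -1); Player 1 gets -7.
- M → Player II plays C (best of -5, 8, 1); Player 1 gets 3.
- B → Player II plays L (best of 9, 3, -6); Player 1 gets 9.
Maximizing over -7, 3, 9, Player 1 chooses B. Subgame-perfect outcome: (B, L) with payoffs (9, 9).

B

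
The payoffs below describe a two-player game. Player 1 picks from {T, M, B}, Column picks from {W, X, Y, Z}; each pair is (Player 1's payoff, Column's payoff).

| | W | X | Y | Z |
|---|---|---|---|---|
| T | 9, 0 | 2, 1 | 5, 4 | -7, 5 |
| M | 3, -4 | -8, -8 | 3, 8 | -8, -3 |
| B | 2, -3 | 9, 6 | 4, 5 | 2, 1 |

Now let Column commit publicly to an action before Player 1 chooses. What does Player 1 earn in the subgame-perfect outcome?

9

Player 1 best-responds to each possible Column move:
- W → Player 1 plays T (best of 9, 3, 2); Column gets 0.
- X → Player 1 plays B (best of 2, -8, 9); Column gets 6.
- Y → Player 1 plays T (best of 5, 3, 4); Column gets 4.
- Z → Player 1 plays B (best of -7, -8, 2); Column gets 1.
Among 0, 6, 4, 1, the best is 6 at X. Subgame-perfect outcome: (B, X) with payoffs (9, 6).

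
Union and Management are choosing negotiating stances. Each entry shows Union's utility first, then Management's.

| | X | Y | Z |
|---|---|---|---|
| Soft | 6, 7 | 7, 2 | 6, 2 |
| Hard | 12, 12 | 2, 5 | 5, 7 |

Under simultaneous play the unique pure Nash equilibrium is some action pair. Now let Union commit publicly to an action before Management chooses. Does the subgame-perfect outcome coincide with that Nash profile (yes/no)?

Backward induction with Union moving first.
- Soft: BR = X, leader payoff 6.
- Hard: BR = X, leader payoff 12.
Maximizing over 6, 12, Union chooses Hard. Subgame-perfect outcome: (Hard, X) with payoffs (12, 12).
For the simultaneous game, intersect best replies.
Union's best replies: X→Hard; Y→Soft; Z→Soft.
Management's best replies: Soft→X; Hard→X.
The unique mutual best reply is (Hard, X), giving (12, 12).
Sequential outcome (Hard, X) coincides with the Nash profile (Hard, X).

yes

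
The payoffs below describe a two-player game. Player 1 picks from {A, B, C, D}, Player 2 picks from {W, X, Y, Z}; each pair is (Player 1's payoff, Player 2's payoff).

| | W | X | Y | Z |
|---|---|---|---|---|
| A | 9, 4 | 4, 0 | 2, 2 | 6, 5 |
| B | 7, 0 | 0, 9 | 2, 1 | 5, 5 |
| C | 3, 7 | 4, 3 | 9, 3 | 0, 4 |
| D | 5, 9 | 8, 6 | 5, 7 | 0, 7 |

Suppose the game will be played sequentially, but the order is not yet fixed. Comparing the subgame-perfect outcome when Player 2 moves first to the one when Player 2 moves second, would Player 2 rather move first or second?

If Player 1 leads: Player 2's best replies are A→Z, B→X, C→W, D→W; Player 1's induced payoffs 6, 0, 3, 5; outcome (A, Z), payoffs (6, 5).
If Player 2 leads: Player 1's best replies are W→A, X→D, Y→C, Z→A; Player 2's induced payoffs 4, 6, 3, 5; outcome (D, X), payoffs (8, 6).
Player 2 gets 6 moving first and 5 moving second, so Player 2 prefers to move first.

first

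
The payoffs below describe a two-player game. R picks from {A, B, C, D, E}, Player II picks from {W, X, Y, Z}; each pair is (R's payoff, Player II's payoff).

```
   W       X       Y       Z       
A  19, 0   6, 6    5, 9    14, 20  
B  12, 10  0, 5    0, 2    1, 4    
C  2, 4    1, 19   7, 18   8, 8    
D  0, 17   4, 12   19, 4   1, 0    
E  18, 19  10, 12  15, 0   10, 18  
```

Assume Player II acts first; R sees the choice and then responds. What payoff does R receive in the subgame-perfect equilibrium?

14

Work backward from R's decision.
- W: BR = A, leader payoff 0.
- X: BR = E, leader payoff 12.
- Y: BR = D, leader payoff 4.
- Z: BR = A, leader payoff 20.
Among 0, 12, 4, 20, the best is 20 at Z. Subgame-perfect outcome: (A, Z) with payoffs (14, 20).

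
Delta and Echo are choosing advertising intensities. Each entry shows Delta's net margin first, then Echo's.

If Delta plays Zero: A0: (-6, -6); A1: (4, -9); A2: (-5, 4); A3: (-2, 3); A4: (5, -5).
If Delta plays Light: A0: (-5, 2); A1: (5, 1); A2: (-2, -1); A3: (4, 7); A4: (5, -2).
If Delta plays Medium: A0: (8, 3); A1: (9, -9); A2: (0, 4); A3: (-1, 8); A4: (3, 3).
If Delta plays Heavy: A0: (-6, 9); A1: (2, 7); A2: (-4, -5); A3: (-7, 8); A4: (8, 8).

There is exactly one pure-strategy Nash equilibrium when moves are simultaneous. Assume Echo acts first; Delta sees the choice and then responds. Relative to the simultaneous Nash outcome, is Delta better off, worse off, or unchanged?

better off

Delta best-responds to each possible Echo move:
- A0 → Delta plays Medium (best of -6, -5, 8, -6); Echo gets 3.
- A1 → Delta plays Medium (best of 4, 5, 9, 2); Echo gets -9.
- A2 → Delta plays Medium (best of -5, -2, 0, -4); Echo gets 4.
- A3 → Delta plays Light (best of -2, 4, -1, -7); Echo gets 7.
- A4 → Delta plays Heavy (best of 5, 5, 3, 8); Echo gets 8.
Maximizing over 3, -9, 4, 7, 8, Echo chooses A4. Subgame-perfect outcome: (Heavy, A4) with payoffs (8, 8).
Now find the simultaneous Nash equilibrium.
Delta's best replies: A0→Medium; A1→Medium; A2→Medium; A3→Light; A4→Heavy.
Echo's best replies: Zero→A2; Light→A3; Medium→A3; Heavy→A0.
The unique mutual best reply is (Light, A3), giving (4, 7).
Delta earns 8 sequentially versus 4 at the Nash outcome: better off.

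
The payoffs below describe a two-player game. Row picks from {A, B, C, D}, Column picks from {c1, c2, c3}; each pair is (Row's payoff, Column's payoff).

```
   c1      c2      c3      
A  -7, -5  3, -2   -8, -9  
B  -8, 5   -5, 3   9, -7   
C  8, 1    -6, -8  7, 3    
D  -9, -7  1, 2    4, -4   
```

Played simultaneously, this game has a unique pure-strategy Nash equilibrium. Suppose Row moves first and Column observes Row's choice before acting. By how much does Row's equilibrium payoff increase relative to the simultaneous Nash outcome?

4

Backward induction with Row moving first.
- A: BR = c2, leader payoff 3.
- B: BR = c1, leader payoff -8.
- C: BR = c3, leader payoff 7.
- D: BR = c2, leader payoff 1.
Row's induced payoffs are 3, -8, 7, 1, so Row commits to C. Subgame-perfect outcome: (C, c3) with payoffs (7, 3).
For the simultaneous game, intersect best replies.
Row's best replies: c1→C; c2→A; c3→B.
Column's best replies: A→c2; B→c1; C→c3; D→c2.
The unique mutual best reply is (A, c2), giving (3, -2).
Row's commitment gain: 7 − 3 = 4.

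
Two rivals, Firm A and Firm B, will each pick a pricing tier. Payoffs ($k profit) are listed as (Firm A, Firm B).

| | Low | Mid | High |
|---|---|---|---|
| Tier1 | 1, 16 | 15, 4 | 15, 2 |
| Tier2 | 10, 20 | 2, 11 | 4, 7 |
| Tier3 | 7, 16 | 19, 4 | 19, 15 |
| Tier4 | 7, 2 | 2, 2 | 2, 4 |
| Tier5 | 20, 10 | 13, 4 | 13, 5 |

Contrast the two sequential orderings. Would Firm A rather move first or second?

If Firm A leads: Firm B's best replies are Tier1→Low, Tier2→Low, Tier3→Low, Tier4→High, Tier5→Low; Firm A's induced payoffs 1, 10, 7, 2, 20; outcome (Tier5, Low), payoffs (20, 10).
If Firm B leads: Firm A's best replies are Low→Tier5, Mid→Tier3, High→Tier3; Firm B's induced payoffs 10, 4, 15; outcome (Tier3, High), payoffs (19, 15).
Firm A gets 20 moving first and 19 moving second, so Firm A prefers to move first.

first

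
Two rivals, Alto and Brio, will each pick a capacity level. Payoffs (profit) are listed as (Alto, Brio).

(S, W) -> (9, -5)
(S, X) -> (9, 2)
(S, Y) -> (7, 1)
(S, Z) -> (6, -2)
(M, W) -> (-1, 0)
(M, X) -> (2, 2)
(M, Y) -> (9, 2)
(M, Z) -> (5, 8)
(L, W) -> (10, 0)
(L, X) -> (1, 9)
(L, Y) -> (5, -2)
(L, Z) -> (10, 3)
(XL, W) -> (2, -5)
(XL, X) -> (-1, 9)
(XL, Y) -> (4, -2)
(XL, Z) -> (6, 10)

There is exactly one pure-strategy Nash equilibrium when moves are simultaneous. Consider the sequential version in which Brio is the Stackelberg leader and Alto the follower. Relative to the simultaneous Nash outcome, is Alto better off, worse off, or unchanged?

Solve by backward induction (Brio leads).
- W → Alto plays L (best of 9, -1, 10, 2); Brio gets 0.
- X → Alto plays S (best of 9, 2, 1, -1); Brio gets 2.
- Y → Alto plays M (best of 7, 9, 5, 4); Brio gets 2.
- Z → Alto plays L (best of 6, 5, 10, 6); Brio gets 3.
Maximizing over 0, 2, 2, 3, Brio chooses Z. Subgame-perfect outcome: (L, Z) with payoffs (10, 3).
Now find the simultaneous Nash equilibrium.
Alto's best replies: W→L; X→S; Y→M; Z→L.
Brio's best replies: S→X; M→Z; L→X; XL→Z.
The unique mutual best reply is (S, X), giving (9, 2).
Alto earns 10 sequentially versus 9 at the Nash outcome: better off.

better off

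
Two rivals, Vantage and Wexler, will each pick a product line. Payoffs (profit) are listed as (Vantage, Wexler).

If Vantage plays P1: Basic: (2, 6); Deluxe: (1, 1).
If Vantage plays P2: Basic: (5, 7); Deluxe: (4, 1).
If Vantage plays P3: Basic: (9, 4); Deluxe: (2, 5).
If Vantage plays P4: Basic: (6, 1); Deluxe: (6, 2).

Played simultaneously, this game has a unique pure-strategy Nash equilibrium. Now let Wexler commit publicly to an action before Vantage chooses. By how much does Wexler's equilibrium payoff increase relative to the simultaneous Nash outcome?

Vantage best-responds to each possible Wexler move:
- Basic → Vantage plays P3 (best of 2, 5, 9, 6); Wexler gets 4.
- Deluxe → Vantage plays P4 (best of 1, 4, 2, 6); Wexler gets 2.
Among 4, 2, the best is 4 at Basic. Subgame-perfect outcome: (P3, Basic) with payoffs (9, 4).
For the simultaneous game, intersect best replies.
Vantage's best replies: Basic→P3; Deluxe→P4.
Wexler's best replies: P1→Basic; P2→Basic; P3→Deluxe; P4→Deluxe.
The unique mutual best reply is (P4, Deluxe), giving (6, 2).
Wexler's commitment gain: 4 − 2 = 2.

2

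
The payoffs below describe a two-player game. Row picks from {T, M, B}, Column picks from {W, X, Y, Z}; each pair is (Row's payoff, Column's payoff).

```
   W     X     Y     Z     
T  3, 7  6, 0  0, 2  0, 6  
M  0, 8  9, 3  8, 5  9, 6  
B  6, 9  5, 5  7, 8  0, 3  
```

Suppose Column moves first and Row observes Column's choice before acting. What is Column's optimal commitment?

Solve by backward induction (Column leads).
- W → Row plays B (best of 3, 0, 6); Column gets 9.
- X → Row plays M (best of 6, 9, 5); Column gets 3.
- Y → Row plays M (best of 0, 8, 7); Column gets 5.
- Z → Row plays M (best of 0, 9, 0); Column gets 6.
Column's induced payoffs are 9, 3, 5, 6, so Column commits to W. Subgame-perfect outcome: (B, W) with payoffs (6, 9).

W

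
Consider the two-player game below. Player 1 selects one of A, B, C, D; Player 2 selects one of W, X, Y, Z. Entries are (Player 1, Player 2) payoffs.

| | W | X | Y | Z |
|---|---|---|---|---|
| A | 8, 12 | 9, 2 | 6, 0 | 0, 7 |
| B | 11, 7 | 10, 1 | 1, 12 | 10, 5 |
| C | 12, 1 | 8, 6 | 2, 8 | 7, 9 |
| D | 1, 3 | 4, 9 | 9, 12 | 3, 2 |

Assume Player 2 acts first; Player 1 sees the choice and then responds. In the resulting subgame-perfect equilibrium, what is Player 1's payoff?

9

Work backward from Player 1's decision.
- W: Player 1 compares 8, 11, 12, 1 and picks C; Player 2 would get 1.
- X: Player 1 compares 9, 10, 8, 4 and picks B; Player 2 would get 1.
- Y: Player 1 compares 6, 1, 2, 9 and picks D; Player 2 would get 12.
- Z: Player 1 compares 0, 10, 7, 3 and picks B; Player 2 would get 5.
Among 1, 1, 12, 5, the best is 12 at Y. Subgame-perfect outcome: (D, Y) with payoffs (9, 12).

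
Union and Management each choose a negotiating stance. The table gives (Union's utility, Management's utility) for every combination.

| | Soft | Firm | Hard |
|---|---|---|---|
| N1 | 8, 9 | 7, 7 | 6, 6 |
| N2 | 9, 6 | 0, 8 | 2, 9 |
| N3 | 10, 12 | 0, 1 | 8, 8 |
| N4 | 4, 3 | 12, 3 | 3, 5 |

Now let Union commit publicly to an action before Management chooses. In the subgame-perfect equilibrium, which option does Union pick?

N3

Backward induction with Union moving first.
- N1 → Management plays Soft (best of 9, 7, 6); Union gets 8.
- N2 → Management plays Hard (best of 6, 8, 9); Union gets 2.
- N3 → Management plays Soft (best of 12, 1, 8); Union gets 10.
- N4 → Management plays Hard (best of 3, 3, 5); Union gets 3.
Among 8, 2, 10, 3, the best is 10 at N3. Subgame-perfect outcome: (N3, Soft) with payoffs (10, 12).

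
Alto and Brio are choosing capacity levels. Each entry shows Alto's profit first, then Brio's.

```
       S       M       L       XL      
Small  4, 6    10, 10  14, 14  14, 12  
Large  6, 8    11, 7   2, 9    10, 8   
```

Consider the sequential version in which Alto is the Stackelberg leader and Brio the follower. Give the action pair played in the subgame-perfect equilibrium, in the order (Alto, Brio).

Brio best-responds to each possible Alto move:
- Small → Brio plays L (best of 6, 10, 14, 12); Alto gets 14.
- Large → Brio plays L (best of 8, 7, 9, 8); Alto gets 2.
Among 14, 2, the best is 14 at Small. Subgame-perfect outcome: (Small, L) with payoffs (14, 14).

(Small, L)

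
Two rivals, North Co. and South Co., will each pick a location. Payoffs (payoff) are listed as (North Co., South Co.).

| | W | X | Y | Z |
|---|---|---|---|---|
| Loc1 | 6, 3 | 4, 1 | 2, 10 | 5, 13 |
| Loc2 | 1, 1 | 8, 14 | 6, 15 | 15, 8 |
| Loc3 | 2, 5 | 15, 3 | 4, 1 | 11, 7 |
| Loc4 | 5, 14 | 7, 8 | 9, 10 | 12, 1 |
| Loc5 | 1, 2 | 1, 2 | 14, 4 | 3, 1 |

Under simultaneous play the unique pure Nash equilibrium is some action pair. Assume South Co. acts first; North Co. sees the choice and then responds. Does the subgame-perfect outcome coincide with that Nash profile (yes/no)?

Backward induction with South Co. moving first.
- W: North Co. compares 6, 1, 2, 5, 1 and picks Loc1; South Co. would get 3.
- X: North Co. compares 4, 8, 15, 7, 1 and picks Loc3; South Co. would get 3.
- Y: North Co. compares 2, 6, 4, 9, 14 and picks Loc5; South Co. would get 4.
- Z: North Co. compares 5, 15, 11, 12, 3 and picks Loc2; South Co. would get 8.
South Co.'s induced payoffs are 3, 3, 4, 8, so South Co. commits to Z. Subgame-perfect outcome: (Loc2, Z) with payoffs (15, 8).
Under simultaneous play:
North Co.'s best replies: W→Loc1; X→Loc3; Y→Loc5; Z→Loc2.
South Co.'s best replies: Loc1→Z; Loc2→Y; Loc3→Z; Loc4→W; Loc5→Y.
Only (Loc5, Y) has each player best-responding; Nash payoffs (14, 4).
Sequential outcome (Loc2, Z) differs from the Nash profile (Loc5, Y).

no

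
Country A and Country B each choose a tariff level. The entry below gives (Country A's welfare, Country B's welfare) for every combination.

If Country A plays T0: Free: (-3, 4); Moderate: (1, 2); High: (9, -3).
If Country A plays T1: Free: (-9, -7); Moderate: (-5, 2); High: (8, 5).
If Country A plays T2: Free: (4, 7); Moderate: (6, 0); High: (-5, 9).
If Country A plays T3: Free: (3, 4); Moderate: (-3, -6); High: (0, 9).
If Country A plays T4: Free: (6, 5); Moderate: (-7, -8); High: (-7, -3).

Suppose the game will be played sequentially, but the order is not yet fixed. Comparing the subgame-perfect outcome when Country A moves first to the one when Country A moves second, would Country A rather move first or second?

If Country A leads: Country B's best replies are T0→Free, T1→High, T2→High, T3→High, T4→Free; Country A's induced payoffs -3, 8, -5, 0, 6; outcome (T1, High), payoffs (8, 5).
If Country B leads: Country A's best replies are Free→T4, Moderate→T2, High→T0; Country B's induced payoffs 5, 0, -3; outcome (T4, Free), payoffs (6, 5).
Country A gets 8 moving first and 6 moving second, so Country A prefers to move first.

first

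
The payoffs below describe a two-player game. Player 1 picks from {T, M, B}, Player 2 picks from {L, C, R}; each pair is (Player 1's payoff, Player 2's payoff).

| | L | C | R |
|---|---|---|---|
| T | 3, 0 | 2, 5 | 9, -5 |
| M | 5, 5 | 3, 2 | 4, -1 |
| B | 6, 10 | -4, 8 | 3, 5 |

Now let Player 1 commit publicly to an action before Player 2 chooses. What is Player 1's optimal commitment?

Work backward from Player 2's decision.
- T: BR = C, leader payoff 2.
- M: BR = L, leader payoff 5.
- B: BR = L, leader payoff 6.
Maximizing over 2, 5, 6, Player 1 chooses B. Subgame-perfect outcome: (B, L) with payoffs (6, 10).

B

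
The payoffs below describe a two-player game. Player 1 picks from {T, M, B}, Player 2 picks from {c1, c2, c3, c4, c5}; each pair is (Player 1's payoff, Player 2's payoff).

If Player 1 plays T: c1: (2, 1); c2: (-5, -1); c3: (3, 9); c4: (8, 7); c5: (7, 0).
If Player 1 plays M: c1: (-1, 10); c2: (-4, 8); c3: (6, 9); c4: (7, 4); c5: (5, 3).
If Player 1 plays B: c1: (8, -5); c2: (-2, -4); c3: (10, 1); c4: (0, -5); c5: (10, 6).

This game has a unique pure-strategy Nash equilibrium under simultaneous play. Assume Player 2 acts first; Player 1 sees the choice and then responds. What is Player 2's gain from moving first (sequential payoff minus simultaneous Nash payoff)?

1

Work backward from Player 1's decision.
- c1: Player 1 compares 2, -1, 8 and picks B; Player 2 would get -5.
- c2: Player 1 compares -5, -4, -2 and picks B; Player 2 would get -4.
- c3: Player 1 compares 3, 6, 10 and picks B; Player 2 would get 1.
- c4: Player 1 compares 8, 7, 0 and picks T; Player 2 would get 7.
- c5: Player 1 compares 7, 5, 10 and picks B; Player 2 would get 6.
Maximizing over -5, -4, 1, 7, 6, Player 2 chooses c4. Subgame-perfect outcome: (T, c4) with payoffs (8, 7).
Now find the simultaneous Nash equilibrium.
Player 1's best replies: c1→B; c2→B; c3→B; c4→T; c5→B.
Player 2's best replies: T→c3; M→c1; B→c5.
The unique mutual best reply is (B, c5), giving (10, 6).
Player 2's commitment gain: 7 − 6 = 1.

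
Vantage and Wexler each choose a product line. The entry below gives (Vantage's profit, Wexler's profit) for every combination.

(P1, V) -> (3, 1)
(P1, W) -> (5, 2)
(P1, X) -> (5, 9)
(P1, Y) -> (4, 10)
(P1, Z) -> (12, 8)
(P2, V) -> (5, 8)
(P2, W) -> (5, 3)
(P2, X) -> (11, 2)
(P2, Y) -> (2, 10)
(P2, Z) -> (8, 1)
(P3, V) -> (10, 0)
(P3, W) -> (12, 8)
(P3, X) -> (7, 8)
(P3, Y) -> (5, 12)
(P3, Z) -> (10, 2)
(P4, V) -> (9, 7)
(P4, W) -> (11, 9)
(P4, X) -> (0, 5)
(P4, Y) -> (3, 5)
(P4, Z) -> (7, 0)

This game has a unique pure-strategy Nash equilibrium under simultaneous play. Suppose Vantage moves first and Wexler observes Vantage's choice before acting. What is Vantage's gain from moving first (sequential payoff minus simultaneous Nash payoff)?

6

Solve by backward induction (Vantage leads).
- P1 → Wexler plays Y (best of 1, 2, 9, 10, 8); Vantage gets 4.
- P2 → Wexler plays Y (best of 8, 3, 2, 10, 1); Vantage gets 2.
- P3 → Wexler plays Y (best of 0, 8, 8, 12, 2); Vantage gets 5.
- P4 → Wexler plays W (best of 7, 9, 5, 5, 0); Vantage gets 11.
Vantage's induced payoffs are 4, 2, 5, 11, so Vantage commits to P4. Subgame-perfect outcome: (P4, W) with payoffs (11, 9).
For the simultaneous game, intersect best replies.
Vantage's best replies: V→P3; W→P3; X→P2; Y→P3; Z→P1.
Wexler's best replies: P1→Y; P2→Y; P3→Y; P4→W.
The unique mutual best reply is (P3, Y), giving (5, 12).
Vantage's commitment gain: 11 − 5 = 6.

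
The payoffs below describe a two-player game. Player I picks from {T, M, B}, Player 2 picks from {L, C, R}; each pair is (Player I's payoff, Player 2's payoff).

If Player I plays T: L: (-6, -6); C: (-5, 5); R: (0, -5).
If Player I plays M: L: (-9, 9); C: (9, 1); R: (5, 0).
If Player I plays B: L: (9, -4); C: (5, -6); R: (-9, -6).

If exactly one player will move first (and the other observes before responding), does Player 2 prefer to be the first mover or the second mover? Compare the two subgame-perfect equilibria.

first

If Player I leads: Player 2's best replies are T→C, M→L, B→L; Player I's induced payoffs -5, -9, 9; outcome (B, L), payoffs (9, -4).
If Player 2 leads: Player I's best replies are L→B, C→M, R→M; Player 2's induced payoffs -4, 1, 0; outcome (M, C), payoffs (9, 1).
Player 2 gets 1 moving first and -4 moving second, so Player 2 prefers to move first.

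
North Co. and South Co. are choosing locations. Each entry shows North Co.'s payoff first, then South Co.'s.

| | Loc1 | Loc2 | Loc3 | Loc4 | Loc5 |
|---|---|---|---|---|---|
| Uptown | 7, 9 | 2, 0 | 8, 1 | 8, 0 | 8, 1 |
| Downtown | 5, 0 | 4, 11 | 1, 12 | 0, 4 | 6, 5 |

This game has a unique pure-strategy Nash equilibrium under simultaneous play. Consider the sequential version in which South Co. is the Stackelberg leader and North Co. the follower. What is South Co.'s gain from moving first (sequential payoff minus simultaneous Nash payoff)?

2

Solve by backward induction (South Co. leads).
- Loc1: BR = Uptown, leader payoff 9.
- Loc2: BR = Downtown, leader payoff 11.
- Loc3: BR = Uptown, leader payoff 1.
- Loc4: BR = Uptown, leader payoff 0.
- Loc5: BR = Uptown, leader payoff 1.
South Co.'s induced payoffs are 9, 11, 1, 0, 1, so South Co. commits to Loc2. Subgame-perfect outcome: (Downtown, Loc2) with payoffs (4, 11).
For the simultaneous game, intersect best replies.
North Co.'s best replies: Loc1→Uptown; Loc2→Downtown; Loc3→Uptown; Loc4→Uptown; Loc5→Uptown.
South Co.'s best replies: Uptown→Loc1; Downtown→Loc3.
Only (Uptown, Loc1) has each player best-responding; Nash payoffs (7, 9).
South Co.'s commitment gain: 11 − 9 = 2.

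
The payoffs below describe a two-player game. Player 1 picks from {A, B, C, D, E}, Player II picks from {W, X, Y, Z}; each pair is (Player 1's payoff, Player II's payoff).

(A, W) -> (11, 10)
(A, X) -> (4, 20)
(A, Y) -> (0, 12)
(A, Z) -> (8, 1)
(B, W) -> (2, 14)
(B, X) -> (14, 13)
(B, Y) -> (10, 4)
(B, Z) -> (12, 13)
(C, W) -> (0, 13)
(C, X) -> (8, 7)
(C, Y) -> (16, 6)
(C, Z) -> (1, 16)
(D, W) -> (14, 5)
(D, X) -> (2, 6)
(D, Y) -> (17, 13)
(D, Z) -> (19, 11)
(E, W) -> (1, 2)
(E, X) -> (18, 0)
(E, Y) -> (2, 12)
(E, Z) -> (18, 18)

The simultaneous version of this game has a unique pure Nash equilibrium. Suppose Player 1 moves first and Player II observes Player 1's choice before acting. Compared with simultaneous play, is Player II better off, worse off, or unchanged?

better off

Backward induction with Player 1 moving first.
- A → Player II plays X (best of 10, 20, 12, 1); Player 1 gets 4.
- B → Player II plays W (best of 14, 13, 4, 13); Player 1 gets 2.
- C → Player II plays Z (best of 13, 7, 6, 16); Player 1 gets 1.
- D → Player II plays Y (best of 5, 6, 13, 11); Player 1 gets 17.
- E → Player II plays Z (best of 2, 0, 12, 18); Player 1 gets 18.
Among 4, 2, 1, 17, 18, the best is 18 at E. Subgame-perfect outcome: (E, Z) with payoffs (18, 18).
Under simultaneous play:
Player 1's best replies: W→D; X→E; Y→D; Z→D.
Player II's best replies: A→X; B→W; C→Z; D→Y; E→Z.
The unique mutual best reply is (D, Y), giving (17, 13).
Player II earns 18 sequentially versus 13 at the Nash outcome: better off.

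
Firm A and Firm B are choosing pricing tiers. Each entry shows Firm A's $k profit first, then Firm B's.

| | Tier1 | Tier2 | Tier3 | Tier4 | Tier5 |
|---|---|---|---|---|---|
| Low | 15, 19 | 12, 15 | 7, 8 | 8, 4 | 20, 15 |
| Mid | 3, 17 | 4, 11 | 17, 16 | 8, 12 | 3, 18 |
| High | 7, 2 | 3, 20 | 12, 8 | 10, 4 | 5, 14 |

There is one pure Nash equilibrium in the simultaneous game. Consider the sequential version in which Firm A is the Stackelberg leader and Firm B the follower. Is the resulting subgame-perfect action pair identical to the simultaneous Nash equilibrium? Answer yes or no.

yes

Firm B best-responds to each possible Firm A move:
- Low → Firm B plays Tier1 (best of 19, 15, 8, 4, 15); Firm A gets 15.
- Mid → Firm B plays Tier5 (best of 17, 11, 16, 12, 18); Firm A gets 3.
- High → Firm B plays Tier2 (best of 2, 20, 8, 4, 14); Firm A gets 3.
Firm A's induced payoffs are 15, 3, 3, so Firm A commits to Low. Subgame-perfect outcome: (Low, Tier1) with payoffs (15, 19).
Under simultaneous play:
Firm A's best replies: Tier1→Low; Tier2→Low; Tier3→Mid; Tier4→High; Tier5→Low.
Firm B's best replies: Low→Tier1; Mid→Tier5; High→Tier2.
Only (Low, Tier1) has each player best-responding; Nash payoffs (15, 19).
Sequential outcome (Low, Tier1) coincides with the Nash profile (Low, Tier1).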